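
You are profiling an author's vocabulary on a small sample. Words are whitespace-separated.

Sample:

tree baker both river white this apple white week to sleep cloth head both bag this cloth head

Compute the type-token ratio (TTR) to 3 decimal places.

0.722

N = 18 tokens, V = 13 types.
TTR = V / N = 13 / 18 = 0.722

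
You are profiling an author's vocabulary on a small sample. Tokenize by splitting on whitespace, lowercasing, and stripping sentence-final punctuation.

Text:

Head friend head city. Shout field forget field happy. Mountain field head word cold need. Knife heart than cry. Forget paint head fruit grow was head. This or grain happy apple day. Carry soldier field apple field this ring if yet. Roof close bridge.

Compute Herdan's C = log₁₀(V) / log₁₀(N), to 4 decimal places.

0.9158

N = 44, V = 32.
log₁₀(V) = 1.505150, log₁₀(N) = 1.643453
C = 1.505150 / 1.643453 = 0.9158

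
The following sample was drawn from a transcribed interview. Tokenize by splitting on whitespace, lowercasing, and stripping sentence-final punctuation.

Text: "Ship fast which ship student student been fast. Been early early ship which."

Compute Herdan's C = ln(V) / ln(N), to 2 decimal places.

0.70

N = 13, V = 6.
ln(V) = 1.791759, ln(N) = 2.564949
C = 1.791759 / 2.564949 = 0.70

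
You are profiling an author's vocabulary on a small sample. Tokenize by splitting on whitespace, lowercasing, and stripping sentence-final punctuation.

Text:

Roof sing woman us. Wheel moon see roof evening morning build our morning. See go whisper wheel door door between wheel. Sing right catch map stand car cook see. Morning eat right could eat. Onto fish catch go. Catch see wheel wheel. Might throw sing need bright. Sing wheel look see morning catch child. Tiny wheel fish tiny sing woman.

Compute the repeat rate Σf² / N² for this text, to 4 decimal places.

Frequencies: wheel:7, sing:5, see:5, morning:4, catch:4, roof:2, woman:2, go:2, door:2, right:2, eat:2, fish:2, tiny:2, us:1, moon:1, evening:1, build:1, our:1, whisper:1, between:1, … (12 more, each freq 1)
Σf² = 182; N² = 3600
Repeat rate = 182 / 3600 = 0.0506

0.0506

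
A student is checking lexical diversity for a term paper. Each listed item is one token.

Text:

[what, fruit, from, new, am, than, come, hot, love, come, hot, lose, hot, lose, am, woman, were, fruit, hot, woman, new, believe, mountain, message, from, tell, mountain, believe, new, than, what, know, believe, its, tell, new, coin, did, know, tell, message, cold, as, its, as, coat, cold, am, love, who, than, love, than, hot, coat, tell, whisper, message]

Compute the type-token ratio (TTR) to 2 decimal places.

0.43

N = 58 tokens, V = 25 types.
TTR = V / N = 25 / 58 = 0.43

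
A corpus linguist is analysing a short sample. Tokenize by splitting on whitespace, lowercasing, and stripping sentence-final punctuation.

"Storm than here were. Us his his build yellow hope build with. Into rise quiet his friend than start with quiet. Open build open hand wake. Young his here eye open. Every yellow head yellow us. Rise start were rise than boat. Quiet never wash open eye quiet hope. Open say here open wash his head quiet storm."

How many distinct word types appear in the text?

Distinct types: {boat, build, every, eye, friend, hand, head, here, his, hope, into, never, open, quiet, rise, say, start, storm, than, us, wake, wash, were, with, yellow, young}
V = 26

26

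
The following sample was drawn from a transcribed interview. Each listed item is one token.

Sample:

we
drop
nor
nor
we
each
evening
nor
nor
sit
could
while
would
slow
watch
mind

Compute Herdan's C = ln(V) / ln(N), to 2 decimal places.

0.90

N = 16, V = 12.
ln(V) = 2.484907, ln(N) = 2.772589
C = 2.484907 / 2.772589 = 0.90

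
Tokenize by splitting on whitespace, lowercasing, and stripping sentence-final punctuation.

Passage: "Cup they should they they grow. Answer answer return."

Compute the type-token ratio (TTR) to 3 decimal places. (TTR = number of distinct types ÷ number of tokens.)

N = 9 tokens, V = 6 types.
TTR = V / N = 6 / 9 = 0.667

0.667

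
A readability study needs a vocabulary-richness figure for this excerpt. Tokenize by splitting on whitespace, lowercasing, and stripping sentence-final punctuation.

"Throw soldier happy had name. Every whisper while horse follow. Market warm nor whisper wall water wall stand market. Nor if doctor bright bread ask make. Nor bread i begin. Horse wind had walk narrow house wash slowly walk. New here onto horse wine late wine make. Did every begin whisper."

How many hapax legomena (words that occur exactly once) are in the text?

Frequencies: whisper:3, horse:3, nor:3, had:2, every:2, market:2, wall:2, bread:2, make:2, begin:2, walk:2, wine:2, throw:1, soldier:1, happy:1, name:1, while:1, follow:1, warm:1, water:1, … (16 more, each freq 1)
Hapax (freq=1): ask, bright, did, doctor, follow, happy, here, house, i, if, late, name, narrow, new, onto, slowly, soldier, stand, throw, warm, wash, water, while, wind

24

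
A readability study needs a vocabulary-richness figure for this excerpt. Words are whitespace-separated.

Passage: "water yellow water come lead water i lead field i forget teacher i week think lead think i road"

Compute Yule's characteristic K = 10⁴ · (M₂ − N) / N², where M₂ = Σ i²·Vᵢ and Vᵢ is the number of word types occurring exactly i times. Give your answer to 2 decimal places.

720.22

Frequencies: i:4, water:3, lead:3, think:2, yellow:1, come:1, field:1, forget:1, teacher:1, week:1, road:1
N = 19. Frequency spectrum: V_1=7, V_2=1, V_3=2, V_4=1
M₂ = 1²·7 + 2²·1 + 3²·2 + 4²·1 = 45
K = 10000 × (45 − 19) / 19² = 720.22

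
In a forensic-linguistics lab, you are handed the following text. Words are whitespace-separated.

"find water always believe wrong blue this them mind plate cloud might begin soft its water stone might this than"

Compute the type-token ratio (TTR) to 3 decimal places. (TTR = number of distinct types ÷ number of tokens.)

N = 20 tokens, V = 17 types.
TTR = V / N = 17 / 20 = 0.850

0.850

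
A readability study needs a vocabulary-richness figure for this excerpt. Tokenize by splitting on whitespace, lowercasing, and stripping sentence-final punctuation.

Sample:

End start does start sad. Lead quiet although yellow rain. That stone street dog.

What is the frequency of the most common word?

2

Frequencies: start:2, end:1, does:1, sad:1, lead:1, quiet:1, although:1, yellow:1, rain:1, that:1, stone:1, street:1, dog:1
Most common: 'start' with frequency 2.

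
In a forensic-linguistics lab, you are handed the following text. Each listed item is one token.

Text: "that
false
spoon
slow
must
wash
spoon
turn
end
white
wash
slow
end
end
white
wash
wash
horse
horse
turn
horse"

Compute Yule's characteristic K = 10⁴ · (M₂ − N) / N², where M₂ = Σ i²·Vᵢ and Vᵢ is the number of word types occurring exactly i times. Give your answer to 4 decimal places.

Frequencies: wash:4, end:3, horse:3, spoon:2, slow:2, turn:2, white:2, that:1, false:1, must:1
N = 21. Frequency spectrum: V_1=3, V_2=4, V_3=2, V_4=1
M₂ = 1²·3 + 2²·4 + 3²·2 + 4²·1 = 53
K = 10000 × (53 − 21) / 21² = 725.6236

725.6236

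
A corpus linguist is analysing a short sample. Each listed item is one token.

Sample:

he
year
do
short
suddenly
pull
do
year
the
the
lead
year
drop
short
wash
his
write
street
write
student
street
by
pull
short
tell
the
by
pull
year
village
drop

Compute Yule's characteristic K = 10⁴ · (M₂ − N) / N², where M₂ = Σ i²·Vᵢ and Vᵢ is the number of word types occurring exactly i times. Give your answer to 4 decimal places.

416.2331

Frequencies: year:4, short:3, pull:3, the:3, do:2, drop:2, write:2, street:2, by:2, he:1, suddenly:1, lead:1, wash:1, his:1, student:1, tell:1, village:1
N = 31. Frequency spectrum: V_1=8, V_2=5, V_3=3, V_4=1
M₂ = 1²·8 + 2²·5 + 3²·3 + 4²·1 = 71
K = 10000 × (71 − 31) / 31² = 416.2331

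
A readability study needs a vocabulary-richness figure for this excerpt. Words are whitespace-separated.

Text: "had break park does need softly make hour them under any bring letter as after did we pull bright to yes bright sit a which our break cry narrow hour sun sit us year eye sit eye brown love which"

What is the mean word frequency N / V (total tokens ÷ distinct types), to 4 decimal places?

N = 40 tokens, V = 33 types.
Mean frequency = N / V = 40 / 33 = 1.2121

1.2121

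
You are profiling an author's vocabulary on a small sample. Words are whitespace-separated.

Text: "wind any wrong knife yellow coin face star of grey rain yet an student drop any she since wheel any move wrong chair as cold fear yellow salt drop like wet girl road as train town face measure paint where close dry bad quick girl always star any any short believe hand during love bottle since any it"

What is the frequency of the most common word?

6

Frequencies: any:6, wrong:2, yellow:2, face:2, star:2, drop:2, since:2, as:2, girl:2, wind:1, knife:1, coin:1, of:1, grey:1, rain:1, yet:1, an:1, student:1, she:1, wheel:1, … (25 more, each freq 1)
Most common: 'any' with frequency 6.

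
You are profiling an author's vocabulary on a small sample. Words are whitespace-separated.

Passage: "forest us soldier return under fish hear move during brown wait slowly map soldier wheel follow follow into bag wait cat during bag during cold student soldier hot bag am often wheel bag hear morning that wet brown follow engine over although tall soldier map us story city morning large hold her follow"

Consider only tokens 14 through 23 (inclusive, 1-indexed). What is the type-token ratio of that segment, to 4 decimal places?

Segment tokens 14–23: soldier, wheel, follow, follow, into, bag, wait, cat, during, bag
Segment N = 10, segment V = 8.
TTR = 8 / 10 = 0.8000

0.8000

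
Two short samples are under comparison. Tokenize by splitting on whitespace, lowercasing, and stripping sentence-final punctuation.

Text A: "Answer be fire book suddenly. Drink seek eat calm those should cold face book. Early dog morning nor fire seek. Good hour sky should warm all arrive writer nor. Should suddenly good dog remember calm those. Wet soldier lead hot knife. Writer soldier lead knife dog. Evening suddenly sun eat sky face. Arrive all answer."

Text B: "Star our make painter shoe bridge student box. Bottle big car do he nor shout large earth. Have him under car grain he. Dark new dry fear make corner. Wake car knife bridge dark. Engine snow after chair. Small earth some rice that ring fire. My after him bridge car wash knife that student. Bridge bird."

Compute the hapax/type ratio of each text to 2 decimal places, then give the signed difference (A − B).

-0.35

A: hapax=12, V=32, ratio=0.38
B: hapax=30, V=41, ratio=0.73
Difference = 0.38 − 0.73 = -0.35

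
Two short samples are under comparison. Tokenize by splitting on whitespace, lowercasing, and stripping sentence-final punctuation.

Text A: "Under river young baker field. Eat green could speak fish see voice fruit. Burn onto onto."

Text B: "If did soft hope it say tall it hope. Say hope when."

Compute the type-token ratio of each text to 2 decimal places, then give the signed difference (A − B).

0.27

TTR(A) = 15/16 = 0.94
TTR(B) = 8/12 = 0.67
Difference = 0.94 − 0.67 = 0.27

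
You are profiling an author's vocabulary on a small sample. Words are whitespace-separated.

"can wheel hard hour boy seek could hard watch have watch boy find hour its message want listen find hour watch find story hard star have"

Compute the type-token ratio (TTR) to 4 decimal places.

0.6154

N = 26 tokens, V = 16 types.
TTR = V / N = 16 / 26 = 0.6154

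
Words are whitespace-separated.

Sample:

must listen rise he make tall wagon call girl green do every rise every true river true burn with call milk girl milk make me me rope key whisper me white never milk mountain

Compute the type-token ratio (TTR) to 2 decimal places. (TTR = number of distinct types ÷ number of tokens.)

0.71

N = 34 tokens, V = 24 types.
TTR = V / N = 24 / 34 = 0.71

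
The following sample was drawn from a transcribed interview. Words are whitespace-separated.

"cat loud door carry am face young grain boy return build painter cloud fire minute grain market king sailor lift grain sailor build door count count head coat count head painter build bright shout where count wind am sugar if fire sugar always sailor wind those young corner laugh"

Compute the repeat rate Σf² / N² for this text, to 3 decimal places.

Frequencies: count:4, grain:3, build:3, sailor:3, door:2, am:2, young:2, painter:2, fire:2, head:2, wind:2, sugar:2, cat:1, loud:1, carry:1, face:1, boy:1, return:1, cloud:1, minute:1, … (12 more, each freq 1)
Σf² = 95; N² = 2401
Repeat rate = 95 / 2401 = 0.040

0.040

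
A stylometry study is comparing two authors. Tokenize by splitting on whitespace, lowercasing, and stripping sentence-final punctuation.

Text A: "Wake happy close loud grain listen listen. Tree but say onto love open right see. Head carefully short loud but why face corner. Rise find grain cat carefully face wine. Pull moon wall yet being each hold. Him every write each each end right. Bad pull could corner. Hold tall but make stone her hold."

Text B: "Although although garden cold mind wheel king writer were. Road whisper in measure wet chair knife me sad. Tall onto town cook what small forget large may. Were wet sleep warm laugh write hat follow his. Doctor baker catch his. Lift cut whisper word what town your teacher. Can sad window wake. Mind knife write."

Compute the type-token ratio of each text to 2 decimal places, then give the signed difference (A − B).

TTR(A) = 41/55 = 0.75
TTR(B) = 44/55 = 0.80
Difference = 0.75 − 0.80 = -0.05

-0.05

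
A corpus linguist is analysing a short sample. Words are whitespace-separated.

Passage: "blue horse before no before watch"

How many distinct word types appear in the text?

5

Distinct types: {before, blue, horse, no, watch}
V = 5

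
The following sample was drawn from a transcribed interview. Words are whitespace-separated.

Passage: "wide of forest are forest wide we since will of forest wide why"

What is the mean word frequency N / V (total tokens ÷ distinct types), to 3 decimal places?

1.625

N = 13 tokens, V = 8 types.
Mean frequency = N / V = 13 / 8 = 1.625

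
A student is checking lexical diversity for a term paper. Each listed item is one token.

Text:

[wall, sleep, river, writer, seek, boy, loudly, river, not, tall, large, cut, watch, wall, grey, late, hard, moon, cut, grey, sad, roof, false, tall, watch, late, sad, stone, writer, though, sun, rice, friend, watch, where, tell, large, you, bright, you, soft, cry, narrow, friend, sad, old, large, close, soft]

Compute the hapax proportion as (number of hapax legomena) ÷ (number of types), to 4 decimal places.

Frequencies: large:3, watch:3, sad:3, wall:2, river:2, writer:2, tall:2, cut:2, grey:2, late:2, friend:2, you:2, soft:2, sleep:1, seek:1, boy:1, loudly:1, not:1, hard:1, moon:1, … (13 more, each freq 1)
Hapax count = 20; type count = 33.
Ratio = 20 / 33 = 0.6061

0.6061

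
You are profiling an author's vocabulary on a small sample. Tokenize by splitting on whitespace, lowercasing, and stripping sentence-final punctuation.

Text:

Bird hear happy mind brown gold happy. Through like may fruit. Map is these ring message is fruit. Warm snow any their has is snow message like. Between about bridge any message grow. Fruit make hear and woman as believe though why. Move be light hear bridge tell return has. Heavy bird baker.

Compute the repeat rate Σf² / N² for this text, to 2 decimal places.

Frequencies: hear:3, fruit:3, is:3, message:3, bird:2, happy:2, like:2, snow:2, any:2, has:2, bridge:2, mind:1, brown:1, gold:1, through:1, may:1, map:1, these:1, ring:1, warm:1, … (18 more, each freq 1)
Σf² = 91; N² = 2809
Repeat rate = 91 / 2809 = 0.03

0.03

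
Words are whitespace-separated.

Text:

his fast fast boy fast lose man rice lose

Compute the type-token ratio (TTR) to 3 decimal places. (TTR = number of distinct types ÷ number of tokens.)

0.667

N = 9 tokens, V = 6 types.
TTR = V / N = 6 / 9 = 0.667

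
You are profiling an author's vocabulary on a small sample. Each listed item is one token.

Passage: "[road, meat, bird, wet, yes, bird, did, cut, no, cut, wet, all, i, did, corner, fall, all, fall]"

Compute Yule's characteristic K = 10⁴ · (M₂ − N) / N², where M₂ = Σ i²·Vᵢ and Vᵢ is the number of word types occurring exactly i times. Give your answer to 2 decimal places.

370.37

Frequencies: bird:2, wet:2, did:2, cut:2, all:2, fall:2, road:1, meat:1, yes:1, no:1, i:1, corner:1
N = 18. Frequency spectrum: V_1=6, V_2=6
M₂ = 1²·6 + 2²·6 = 30
K = 10000 × (30 − 18) / 18² = 370.37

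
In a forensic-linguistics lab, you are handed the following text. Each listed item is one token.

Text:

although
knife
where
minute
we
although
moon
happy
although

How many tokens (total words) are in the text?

Tokens: although, knife, where, minute, we, although, moon, happy, although
N = 9

9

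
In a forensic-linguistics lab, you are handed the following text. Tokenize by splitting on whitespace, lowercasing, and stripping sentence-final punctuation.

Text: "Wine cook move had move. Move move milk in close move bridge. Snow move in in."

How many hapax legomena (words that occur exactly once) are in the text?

Frequencies: move:6, in:3, wine:1, cook:1, had:1, milk:1, close:1, bridge:1, snow:1
Hapax (freq=1): bridge, close, cook, had, milk, snow, wine

7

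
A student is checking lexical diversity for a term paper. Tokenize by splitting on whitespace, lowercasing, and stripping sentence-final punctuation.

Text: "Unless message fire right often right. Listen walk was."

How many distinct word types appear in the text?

Distinct types: {fire, listen, message, often, right, unless, walk, was}
V = 8

8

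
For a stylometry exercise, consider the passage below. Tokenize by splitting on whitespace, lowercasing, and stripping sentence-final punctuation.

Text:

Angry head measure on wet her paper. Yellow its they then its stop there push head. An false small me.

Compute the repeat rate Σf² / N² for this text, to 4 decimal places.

0.0600

Frequencies: head:2, its:2, angry:1, measure:1, on:1, wet:1, her:1, paper:1, yellow:1, they:1, then:1, stop:1, there:1, push:1, an:1, false:1, small:1, me:1
Σf² = 24; N² = 400
Repeat rate = 24 / 400 = 0.0600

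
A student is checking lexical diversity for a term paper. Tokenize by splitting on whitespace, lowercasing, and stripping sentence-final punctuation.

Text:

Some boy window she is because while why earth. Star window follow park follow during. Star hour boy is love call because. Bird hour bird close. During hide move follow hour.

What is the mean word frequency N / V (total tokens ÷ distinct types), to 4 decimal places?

N = 31 tokens, V = 20 types.
Mean frequency = N / V = 31 / 20 = 1.5500

1.5500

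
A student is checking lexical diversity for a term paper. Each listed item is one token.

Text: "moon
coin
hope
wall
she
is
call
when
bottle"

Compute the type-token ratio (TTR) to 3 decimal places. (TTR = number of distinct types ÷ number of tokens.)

N = 9 tokens, V = 9 types.
TTR = V / N = 9 / 9 = 1.000

1.000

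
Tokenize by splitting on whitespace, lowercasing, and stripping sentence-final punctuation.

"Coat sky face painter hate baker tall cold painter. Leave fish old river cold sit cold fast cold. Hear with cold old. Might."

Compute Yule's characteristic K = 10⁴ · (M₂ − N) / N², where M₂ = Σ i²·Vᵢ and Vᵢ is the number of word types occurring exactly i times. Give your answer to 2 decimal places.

Frequencies: cold:5, painter:2, old:2, coat:1, sky:1, face:1, hate:1, baker:1, tall:1, leave:1, fish:1, river:1, sit:1, fast:1, hear:1, with:1, might:1
N = 23. Frequency spectrum: V_1=14, V_2=2, V_5=1
M₂ = 1²·14 + 2²·2 + 5²·1 = 47
K = 10000 × (47 − 23) / 23² = 453.69

453.69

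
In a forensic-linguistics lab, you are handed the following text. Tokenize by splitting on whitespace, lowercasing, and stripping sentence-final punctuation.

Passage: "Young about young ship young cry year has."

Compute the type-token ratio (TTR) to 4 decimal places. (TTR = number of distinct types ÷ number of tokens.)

N = 8 tokens, V = 6 types.
TTR = V / N = 6 / 8 = 0.7500

0.7500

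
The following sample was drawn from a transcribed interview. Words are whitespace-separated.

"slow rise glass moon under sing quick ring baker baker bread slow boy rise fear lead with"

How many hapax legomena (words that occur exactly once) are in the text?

11

Frequencies: slow:2, rise:2, baker:2, glass:1, moon:1, under:1, sing:1, quick:1, ring:1, bread:1, boy:1, fear:1, lead:1, with:1
Hapax (freq=1): boy, bread, fear, glass, lead, moon, quick, ring, sing, under, with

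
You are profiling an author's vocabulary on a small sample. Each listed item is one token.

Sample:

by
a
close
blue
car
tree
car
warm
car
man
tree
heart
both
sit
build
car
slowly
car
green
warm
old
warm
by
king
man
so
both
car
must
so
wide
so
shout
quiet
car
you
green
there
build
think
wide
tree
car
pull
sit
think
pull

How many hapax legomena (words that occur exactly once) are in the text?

Frequencies: car:8, tree:3, warm:3, so:3, by:2, man:2, both:2, sit:2, build:2, green:2, wide:2, think:2, pull:2, a:1, close:1, blue:1, heart:1, slowly:1, old:1, king:1, … (5 more, each freq 1)
Hapax (freq=1): a, blue, close, heart, king, must, old, quiet, shout, slowly, there, you

12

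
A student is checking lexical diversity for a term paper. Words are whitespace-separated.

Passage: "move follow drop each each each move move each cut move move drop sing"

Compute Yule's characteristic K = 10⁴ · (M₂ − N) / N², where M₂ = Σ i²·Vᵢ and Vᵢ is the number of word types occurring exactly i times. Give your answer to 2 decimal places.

Frequencies: move:5, each:4, drop:2, follow:1, cut:1, sing:1
N = 14. Frequency spectrum: V_1=3, V_2=1, V_4=1, V_5=1
M₂ = 1²·3 + 2²·1 + 4²·1 + 5²·1 = 48
K = 10000 × (48 − 14) / 14² = 1734.69

1734.69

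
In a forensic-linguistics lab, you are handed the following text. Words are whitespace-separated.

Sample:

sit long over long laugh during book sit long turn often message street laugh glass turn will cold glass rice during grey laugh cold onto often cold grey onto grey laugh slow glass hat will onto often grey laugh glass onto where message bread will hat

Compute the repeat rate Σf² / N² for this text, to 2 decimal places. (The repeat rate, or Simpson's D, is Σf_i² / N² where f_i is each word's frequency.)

0.06

Frequencies: laugh:5, glass:4, grey:4, onto:4, long:3, often:3, will:3, cold:3, sit:2, during:2, turn:2, message:2, hat:2, over:1, book:1, street:1, rice:1, slow:1, where:1, bread:1
Σf² = 136; N² = 2116
Repeat rate = 136 / 2116 = 0.06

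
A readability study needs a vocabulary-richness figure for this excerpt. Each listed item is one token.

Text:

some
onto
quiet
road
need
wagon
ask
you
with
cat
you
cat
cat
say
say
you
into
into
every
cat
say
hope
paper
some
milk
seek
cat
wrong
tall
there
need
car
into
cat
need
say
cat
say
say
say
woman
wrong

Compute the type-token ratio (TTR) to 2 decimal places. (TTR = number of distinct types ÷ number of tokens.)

N = 42 tokens, V = 22 types.
TTR = V / N = 22 / 42 = 0.52

0.52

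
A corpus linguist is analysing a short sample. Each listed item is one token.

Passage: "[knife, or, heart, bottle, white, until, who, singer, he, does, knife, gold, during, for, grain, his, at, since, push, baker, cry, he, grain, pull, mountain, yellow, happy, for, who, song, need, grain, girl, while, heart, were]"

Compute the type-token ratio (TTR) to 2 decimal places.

0.81

N = 36 tokens, V = 29 types.
TTR = V / N = 29 / 36 = 0.81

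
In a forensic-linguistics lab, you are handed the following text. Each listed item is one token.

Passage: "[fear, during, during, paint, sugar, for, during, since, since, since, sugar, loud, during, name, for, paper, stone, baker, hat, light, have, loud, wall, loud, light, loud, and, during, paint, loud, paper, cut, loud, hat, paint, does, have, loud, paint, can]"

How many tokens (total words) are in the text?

40

Tokens: fear, during, during, paint, sugar, for, during, since, since, since, sugar, loud, during, name, for, paper, stone, baker, hat, light, have, loud, wall, loud, light, loud, and, during, paint, loud, paper, cut, loud, hat, paint, does, have, loud, paint, can
N = 40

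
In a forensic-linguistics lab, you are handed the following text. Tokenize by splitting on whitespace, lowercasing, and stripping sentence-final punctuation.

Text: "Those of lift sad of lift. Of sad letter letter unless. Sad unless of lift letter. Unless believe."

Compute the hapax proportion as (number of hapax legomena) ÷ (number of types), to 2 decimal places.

Frequencies: of:4, lift:3, sad:3, letter:3, unless:3, those:1, believe:1
Hapax count = 2; type count = 7.
Ratio = 2 / 7 = 0.29

0.29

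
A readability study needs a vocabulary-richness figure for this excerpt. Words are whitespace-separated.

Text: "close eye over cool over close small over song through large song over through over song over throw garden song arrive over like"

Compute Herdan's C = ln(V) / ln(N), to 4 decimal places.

N = 23, V = 12.
ln(V) = 2.484907, ln(N) = 3.135494
C = 2.484907 / 3.135494 = 0.7925

0.7925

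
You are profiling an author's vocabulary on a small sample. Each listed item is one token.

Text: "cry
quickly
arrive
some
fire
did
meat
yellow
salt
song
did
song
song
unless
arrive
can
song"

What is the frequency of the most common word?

4

Frequencies: song:4, arrive:2, did:2, cry:1, quickly:1, some:1, fire:1, meat:1, yellow:1, salt:1, unless:1, can:1
Most common: 'song' with frequency 4.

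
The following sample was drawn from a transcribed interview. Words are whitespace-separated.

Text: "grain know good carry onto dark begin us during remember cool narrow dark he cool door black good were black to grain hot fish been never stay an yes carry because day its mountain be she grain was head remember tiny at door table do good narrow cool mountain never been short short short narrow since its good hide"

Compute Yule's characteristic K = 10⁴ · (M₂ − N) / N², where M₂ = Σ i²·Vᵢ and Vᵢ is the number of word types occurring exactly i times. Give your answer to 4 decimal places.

155.1278

Frequencies: good:4, grain:3, cool:3, narrow:3, short:3, carry:2, dark:2, remember:2, door:2, black:2, been:2, never:2, its:2, mountain:2, know:1, onto:1, begin:1, us:1, during:1, he:1, … (19 more, each freq 1)
N = 59. Frequency spectrum: V_1=25, V_2=9, V_3=4, V_4=1
M₂ = 1²·25 + 2²·9 + 3²·4 + 4²·1 = 113
K = 10000 × (113 − 59) / 59² = 155.1278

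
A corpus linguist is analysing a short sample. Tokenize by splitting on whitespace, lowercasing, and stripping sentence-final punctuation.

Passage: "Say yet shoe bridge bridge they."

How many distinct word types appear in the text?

5

Distinct types: {bridge, say, shoe, they, yet}
V = 5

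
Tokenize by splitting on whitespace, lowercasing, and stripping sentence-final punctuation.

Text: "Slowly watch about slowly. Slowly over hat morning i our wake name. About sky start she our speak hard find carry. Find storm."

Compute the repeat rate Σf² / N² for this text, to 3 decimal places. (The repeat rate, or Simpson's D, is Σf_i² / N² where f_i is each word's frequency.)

0.066

Frequencies: slowly:3, about:2, our:2, find:2, watch:1, over:1, hat:1, morning:1, i:1, wake:1, name:1, sky:1, start:1, she:1, speak:1, hard:1, carry:1, storm:1
Σf² = 35; N² = 529
Repeat rate = 35 / 529 = 0.066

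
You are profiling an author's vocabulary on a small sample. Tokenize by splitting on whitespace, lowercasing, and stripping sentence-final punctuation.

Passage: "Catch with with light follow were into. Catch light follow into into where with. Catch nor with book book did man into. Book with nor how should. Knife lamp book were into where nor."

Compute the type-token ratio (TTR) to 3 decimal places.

0.441

N = 34 tokens, V = 15 types.
TTR = V / N = 15 / 34 = 0.441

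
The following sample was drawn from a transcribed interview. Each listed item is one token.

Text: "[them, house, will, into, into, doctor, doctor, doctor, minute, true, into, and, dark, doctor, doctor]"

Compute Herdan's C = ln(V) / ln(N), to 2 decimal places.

0.81

N = 15, V = 9.
ln(V) = 2.197225, ln(N) = 2.708050
C = 2.197225 / 2.708050 = 0.81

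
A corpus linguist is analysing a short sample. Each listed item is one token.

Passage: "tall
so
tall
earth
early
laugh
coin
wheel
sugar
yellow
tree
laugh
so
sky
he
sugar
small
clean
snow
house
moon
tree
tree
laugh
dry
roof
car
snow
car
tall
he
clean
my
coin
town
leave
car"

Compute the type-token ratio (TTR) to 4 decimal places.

N = 37 tokens, V = 23 types.
TTR = V / N = 23 / 37 = 0.6216

0.6216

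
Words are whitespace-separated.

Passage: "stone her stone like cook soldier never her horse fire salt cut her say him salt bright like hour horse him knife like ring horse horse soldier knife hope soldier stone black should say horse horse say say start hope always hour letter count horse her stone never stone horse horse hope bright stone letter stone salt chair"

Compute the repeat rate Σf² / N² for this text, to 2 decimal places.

0.07

Frequencies: horse:9, stone:7, her:4, say:4, like:3, soldier:3, salt:3, hope:3, never:2, him:2, bright:2, hour:2, knife:2, letter:2, cook:1, fire:1, cut:1, ring:1, black:1, should:1, … (4 more, each freq 1)
Σf² = 232; N² = 3364
Repeat rate = 232 / 3364 = 0.07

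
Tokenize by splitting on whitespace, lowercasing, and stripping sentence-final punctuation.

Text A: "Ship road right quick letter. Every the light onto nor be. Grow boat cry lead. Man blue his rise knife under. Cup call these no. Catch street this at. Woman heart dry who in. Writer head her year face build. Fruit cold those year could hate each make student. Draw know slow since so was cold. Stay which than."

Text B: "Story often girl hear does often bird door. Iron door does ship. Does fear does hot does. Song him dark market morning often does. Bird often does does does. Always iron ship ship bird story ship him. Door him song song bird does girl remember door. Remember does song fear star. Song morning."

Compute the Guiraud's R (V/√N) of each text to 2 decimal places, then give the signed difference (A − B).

4.81

A: V=57, N=59, R=7.42
B: V=19, N=53, R=2.61
Difference = 7.42 − 2.61 = 4.81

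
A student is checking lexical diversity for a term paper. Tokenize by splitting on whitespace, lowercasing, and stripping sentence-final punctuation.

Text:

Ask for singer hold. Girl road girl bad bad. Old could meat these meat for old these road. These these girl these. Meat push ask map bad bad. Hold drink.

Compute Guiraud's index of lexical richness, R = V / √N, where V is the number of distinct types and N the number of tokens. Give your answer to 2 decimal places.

N = 30, V = 14.
√N = 5.477226
R = 14 / 5.477226 = 2.56

2.56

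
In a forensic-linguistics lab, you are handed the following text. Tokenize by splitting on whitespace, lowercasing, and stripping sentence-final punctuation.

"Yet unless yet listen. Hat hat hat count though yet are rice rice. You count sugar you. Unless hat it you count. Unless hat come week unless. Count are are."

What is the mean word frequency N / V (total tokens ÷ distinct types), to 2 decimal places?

2.31

N = 30 tokens, V = 13 types.
Mean frequency = N / V = 30 / 13 = 2.31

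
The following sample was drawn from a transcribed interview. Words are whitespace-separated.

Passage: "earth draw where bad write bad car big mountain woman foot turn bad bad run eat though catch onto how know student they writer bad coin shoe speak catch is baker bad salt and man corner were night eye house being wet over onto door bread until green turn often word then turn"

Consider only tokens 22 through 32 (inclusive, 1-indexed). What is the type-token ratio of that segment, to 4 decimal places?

Segment tokens 22–32: student, they, writer, bad, coin, shoe, speak, catch, is, baker, bad
Segment N = 11, segment V = 10.
TTR = 10 / 11 = 0.9091

0.9091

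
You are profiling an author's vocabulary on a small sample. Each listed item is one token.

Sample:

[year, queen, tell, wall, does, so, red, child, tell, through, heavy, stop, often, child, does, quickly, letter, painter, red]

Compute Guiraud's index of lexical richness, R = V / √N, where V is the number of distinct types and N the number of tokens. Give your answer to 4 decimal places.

3.4412

N = 19, V = 15.
√N = 4.358899
R = 15 / 4.358899 = 3.4412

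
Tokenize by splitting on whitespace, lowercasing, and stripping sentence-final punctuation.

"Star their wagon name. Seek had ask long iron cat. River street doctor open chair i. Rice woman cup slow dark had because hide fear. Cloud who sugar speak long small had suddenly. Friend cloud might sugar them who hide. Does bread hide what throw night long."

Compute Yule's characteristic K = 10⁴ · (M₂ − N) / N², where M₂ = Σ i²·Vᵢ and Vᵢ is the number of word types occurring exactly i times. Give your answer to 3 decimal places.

Frequencies: had:3, long:3, hide:3, cloud:2, who:2, sugar:2, star:1, their:1, wagon:1, name:1, seek:1, ask:1, iron:1, cat:1, river:1, street:1, doctor:1, open:1, chair:1, i:1, … (18 more, each freq 1)
N = 47. Frequency spectrum: V_1=32, V_2=3, V_3=3
M₂ = 1²·32 + 2²·3 + 3²·3 = 71
K = 10000 × (71 − 47) / 47² = 108.646

108.646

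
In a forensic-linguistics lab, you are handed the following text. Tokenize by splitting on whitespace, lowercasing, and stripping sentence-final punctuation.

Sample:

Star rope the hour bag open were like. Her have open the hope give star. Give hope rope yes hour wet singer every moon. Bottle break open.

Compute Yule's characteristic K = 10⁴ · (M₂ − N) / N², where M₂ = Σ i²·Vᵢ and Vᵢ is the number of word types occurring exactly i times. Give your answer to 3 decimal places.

246.914

Frequencies: open:3, star:2, rope:2, the:2, hour:2, hope:2, give:2, bag:1, were:1, like:1, her:1, have:1, yes:1, wet:1, singer:1, every:1, moon:1, bottle:1, break:1
N = 27. Frequency spectrum: V_1=12, V_2=6, V_3=1
M₂ = 1²·12 + 2²·6 + 3²·1 = 45
K = 10000 × (45 − 27) / 27² = 246.914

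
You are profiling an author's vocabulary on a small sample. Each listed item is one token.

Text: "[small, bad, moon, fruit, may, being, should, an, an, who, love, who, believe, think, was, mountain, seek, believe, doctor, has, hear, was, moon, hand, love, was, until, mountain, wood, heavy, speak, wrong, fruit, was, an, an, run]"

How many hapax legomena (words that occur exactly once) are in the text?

Frequencies: an:4, was:4, moon:2, fruit:2, who:2, love:2, believe:2, mountain:2, small:1, bad:1, may:1, being:1, should:1, think:1, seek:1, doctor:1, has:1, hear:1, hand:1, until:1, … (5 more, each freq 1)
Hapax (freq=1): bad, being, doctor, hand, has, hear, heavy, may, run, seek, should, small, speak, think, until, wood, wrong

17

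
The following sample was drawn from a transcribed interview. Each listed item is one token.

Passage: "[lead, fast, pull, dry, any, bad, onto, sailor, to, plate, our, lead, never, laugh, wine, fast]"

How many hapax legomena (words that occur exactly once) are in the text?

Frequencies: lead:2, fast:2, pull:1, dry:1, any:1, bad:1, onto:1, sailor:1, to:1, plate:1, our:1, never:1, laugh:1, wine:1
Hapax (freq=1): any, bad, dry, laugh, never, onto, our, plate, pull, sailor, to, wine

12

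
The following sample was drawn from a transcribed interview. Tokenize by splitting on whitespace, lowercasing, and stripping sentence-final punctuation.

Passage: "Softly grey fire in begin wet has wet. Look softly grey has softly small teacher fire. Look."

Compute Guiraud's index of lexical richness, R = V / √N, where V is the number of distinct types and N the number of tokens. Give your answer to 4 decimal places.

N = 17, V = 10.
√N = 4.123106
R = 10 / 4.123106 = 2.4254

2.4254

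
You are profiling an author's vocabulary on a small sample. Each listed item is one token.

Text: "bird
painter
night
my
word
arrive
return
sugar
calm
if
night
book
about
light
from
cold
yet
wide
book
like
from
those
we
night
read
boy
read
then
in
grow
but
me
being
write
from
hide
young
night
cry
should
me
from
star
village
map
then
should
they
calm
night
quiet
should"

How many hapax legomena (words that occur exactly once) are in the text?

30

Frequencies: night:5, from:4, should:3, calm:2, book:2, read:2, then:2, me:2, bird:1, painter:1, my:1, word:1, arrive:1, return:1, sugar:1, if:1, about:1, light:1, cold:1, yet:1, … (18 more, each freq 1)
Hapax (freq=1): about, arrive, being, bird, boy, but, cold, cry, grow, hide, if, in, light, like, map, my, painter, quiet, return, star, sugar, they, those, village, we, wide, word, write, yet, young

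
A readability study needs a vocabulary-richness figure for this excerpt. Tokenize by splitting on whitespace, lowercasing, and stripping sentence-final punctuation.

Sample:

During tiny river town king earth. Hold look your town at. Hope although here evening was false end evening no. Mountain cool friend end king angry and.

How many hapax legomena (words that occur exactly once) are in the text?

Frequencies: town:2, king:2, evening:2, end:2, during:1, tiny:1, river:1, earth:1, hold:1, look:1, your:1, at:1, hope:1, although:1, here:1, was:1, false:1, no:1, mountain:1, cool:1, … (3 more, each freq 1)
Hapax (freq=1): although, and, angry, at, cool, during, earth, false, friend, here, hold, hope, look, mountain, no, river, tiny, was, your

19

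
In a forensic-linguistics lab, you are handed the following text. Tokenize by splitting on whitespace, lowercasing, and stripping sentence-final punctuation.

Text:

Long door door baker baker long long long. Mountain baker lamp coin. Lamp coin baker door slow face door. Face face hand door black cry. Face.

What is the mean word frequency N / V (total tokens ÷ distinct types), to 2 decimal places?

N = 26 tokens, V = 11 types.
Mean frequency = N / V = 26 / 11 = 2.36

2.36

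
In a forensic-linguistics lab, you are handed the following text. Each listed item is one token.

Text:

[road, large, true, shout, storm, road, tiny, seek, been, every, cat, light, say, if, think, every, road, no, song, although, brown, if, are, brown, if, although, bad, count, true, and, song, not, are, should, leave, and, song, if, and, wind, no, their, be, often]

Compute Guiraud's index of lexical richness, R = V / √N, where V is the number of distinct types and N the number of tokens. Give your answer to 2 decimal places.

N = 44, V = 29.
√N = 6.633250
R = 29 / 6.633250 = 4.37

4.37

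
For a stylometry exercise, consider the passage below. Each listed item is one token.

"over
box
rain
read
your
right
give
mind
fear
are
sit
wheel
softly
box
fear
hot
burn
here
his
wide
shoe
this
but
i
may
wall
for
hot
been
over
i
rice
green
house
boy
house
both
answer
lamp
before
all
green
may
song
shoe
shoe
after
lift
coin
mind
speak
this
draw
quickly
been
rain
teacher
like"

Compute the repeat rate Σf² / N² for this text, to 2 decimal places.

Frequencies: shoe:3, over:2, box:2, rain:2, mind:2, fear:2, hot:2, this:2, i:2, may:2, been:2, green:2, house:2, read:1, your:1, right:1, give:1, are:1, sit:1, wheel:1, … (24 more, each freq 1)
Σf² = 88; N² = 3364
Repeat rate = 88 / 3364 = 0.03

0.03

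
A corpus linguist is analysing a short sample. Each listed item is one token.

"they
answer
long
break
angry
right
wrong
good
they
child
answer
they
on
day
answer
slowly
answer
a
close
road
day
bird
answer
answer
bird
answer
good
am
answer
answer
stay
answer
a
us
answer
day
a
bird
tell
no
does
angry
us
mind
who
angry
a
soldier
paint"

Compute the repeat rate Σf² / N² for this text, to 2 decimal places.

Frequencies: answer:11, a:4, they:3, angry:3, day:3, bird:3, good:2, us:2, long:1, break:1, right:1, wrong:1, child:1, on:1, slowly:1, close:1, road:1, am:1, stay:1, tell:1, … (6 more, each freq 1)
Σf² = 199; N² = 2401
Repeat rate = 199 / 2401 = 0.08

0.08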